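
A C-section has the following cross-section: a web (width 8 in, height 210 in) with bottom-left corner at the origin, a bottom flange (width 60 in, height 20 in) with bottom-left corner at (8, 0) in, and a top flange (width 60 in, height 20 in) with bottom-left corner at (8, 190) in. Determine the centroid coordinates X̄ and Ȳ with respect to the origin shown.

X̄ = 24.00 in, Ȳ = 105.00 in

Part | A | x̄ᵢ | ȳᵢ | A·x̄ᵢ | A·ȳᵢ
web | 1680.00 | 4.00 | 105.00 | 6720.00 | 176400.00
bottom flange | 1200.00 | 38.00 | 10.00 | 45600.00 | 12000.00
top flange | 1200.00 | 38.00 | 200.00 | 45600.00 | 240000.00
Σ | 4080.00 |  |  | 97920.00 | 428400.00
X̄ = 97920.00 / 4080.00 = 24.00 in
Ȳ = 428400.00 / 4080.00 = 105.00 in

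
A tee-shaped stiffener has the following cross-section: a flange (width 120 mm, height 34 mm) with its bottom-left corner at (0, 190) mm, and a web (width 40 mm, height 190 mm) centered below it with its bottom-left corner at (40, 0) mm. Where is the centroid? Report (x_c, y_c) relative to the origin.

x_c = 60.00 mm, y_c = 134.12 mm

web: A = 40 × 190 = 7600.00, centroid at (60.00, 95.00).
flange: A = 120 × 34 = 4080.00, centroid at (60.00, 207.00).
ΣA = 11680.00 mm², ΣAx_c = 700800.00 mm³, ΣAy_c = 1566560.00 mm³.
x_c = 700800.00/11680.00 = 60.00 mm; y_c = 1566560.00/11680.00 = 134.12 mm.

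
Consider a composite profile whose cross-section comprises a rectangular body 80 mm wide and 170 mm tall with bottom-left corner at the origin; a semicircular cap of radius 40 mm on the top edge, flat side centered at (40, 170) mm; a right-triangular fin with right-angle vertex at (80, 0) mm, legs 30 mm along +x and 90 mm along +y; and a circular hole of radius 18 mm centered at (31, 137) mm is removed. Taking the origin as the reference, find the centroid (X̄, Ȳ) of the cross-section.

X̄ = 44.66 mm, Ȳ = 92.85 mm

rectangular body: A = 80 × 170 = 13600.00, centroid at (40.00, 85.00).
semicircular top: A = ½π·40² = 2513.27, centroid at (40.00, 186.98).
triangular fin: A = ½·30·90 = 1350.00, centroid at (90.00, 30.00).
hole: A = −π·18² = -1017.88, centroid at (31.00, 137.00).
ΣA = 16445.40 mm², ΣAX̄ = 734476.81 mm³, ΣAȲ = 1526974.25 mm³.
X̄ = 734476.81/16445.40 = 44.66 mm; Ȳ = 1526974.25/16445.40 = 92.85 mm.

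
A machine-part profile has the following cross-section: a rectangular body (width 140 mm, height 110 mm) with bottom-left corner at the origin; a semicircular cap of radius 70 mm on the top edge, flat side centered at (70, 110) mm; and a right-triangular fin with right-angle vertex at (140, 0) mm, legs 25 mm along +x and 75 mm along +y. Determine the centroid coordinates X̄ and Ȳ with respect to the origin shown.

X̄ = 73.06 mm, Ȳ = 80.96 mm

rectangular body: A = 140 × 110 = 15400.00, centroid at (70.00, 55.00).
semicircular top: A = ½π·70² = 7696.90, centroid at (70.00, 139.71).
triangular fin: A = ½·25·75 = 937.50, centroid at (148.33, 25.00).
ΣA = 24034.40 mm²
ΣAX̄ = (15400.00)(70.00) + (7696.90)(70.00) + (937.50)(148.33) = 1755845.64 mm³
ΣAȲ = (15400.00)(55.00) + (7696.90)(139.71) + (937.50)(25.00) = 1945763.39 mm³
X̄ = 1755845.64 / 24034.40 = 73.06 mm
Ȳ = 1945763.39 / 24034.40 = 80.96 mm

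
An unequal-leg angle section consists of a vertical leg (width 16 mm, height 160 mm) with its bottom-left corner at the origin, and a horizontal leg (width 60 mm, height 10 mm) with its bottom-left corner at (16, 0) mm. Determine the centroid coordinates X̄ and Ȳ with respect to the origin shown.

vertical leg: A = 16 × 160 = 2560.00, centroid at (8.00, 80.00).
horizontal leg: A = 60 × 10 = 600.00, centroid at (46.00, 5.00).
ΣA = 3160.00 mm²
ΣAX̄ = (2560.00)(8.00) + (600.00)(46.00) = 48080.00 mm³
ΣAȲ = (2560.00)(80.00) + (600.00)(5.00) = 207800.00 mm³
X̄ = 48080.00 / 3160.00 = 15.22 mm
Ȳ = 207800.00 / 3160.00 = 65.76 mm

X̄ = 15.22 mm, Ȳ = 65.76 mm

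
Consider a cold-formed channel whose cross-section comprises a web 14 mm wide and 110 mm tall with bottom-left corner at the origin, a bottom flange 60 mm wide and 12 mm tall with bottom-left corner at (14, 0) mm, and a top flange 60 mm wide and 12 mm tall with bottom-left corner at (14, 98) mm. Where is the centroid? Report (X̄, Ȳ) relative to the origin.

web: A = 14 × 110 = 1540.00, centroid at (7.00, 55.00).
bottom flange: A = 60 × 12 = 720.00, centroid at (44.00, 6.00).
top flange: A = 60 × 12 = 720.00, centroid at (44.00, 104.00).
ΣA = 2980.00 mm², ΣAX̄ = 74140.00 mm³, ΣAȲ = 163900.00 mm³.
X̄ = 74140.00/2980.00 = 24.88 mm; Ȳ = 163900.00/2980.00 = 55.00 mm.

X̄ = 24.88 mm, Ȳ = 55.00 mm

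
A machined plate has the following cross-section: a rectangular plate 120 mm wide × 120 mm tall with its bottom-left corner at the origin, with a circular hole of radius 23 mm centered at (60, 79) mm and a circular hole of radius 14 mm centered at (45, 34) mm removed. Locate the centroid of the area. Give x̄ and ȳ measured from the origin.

x̄ = 60.76 mm, ȳ = 58.72 mm

plate: A = 120 × 120 = 14400.00, centroid at (60.00, 60.00).
hole 1: A = −π·23² = -1661.90, centroid at (60.00, 79.00).
hole 2: A = −π·14² = -615.75, centroid at (45.00, 34.00).
ΣA = 12122.35 mm², ΣAx̄ = 736577.00 mm³, ΣAȳ = 711774.13 mm³.
x̄ = 736577.00/12122.35 = 60.76 mm; ȳ = 711774.13/12122.35 = 58.72 mm.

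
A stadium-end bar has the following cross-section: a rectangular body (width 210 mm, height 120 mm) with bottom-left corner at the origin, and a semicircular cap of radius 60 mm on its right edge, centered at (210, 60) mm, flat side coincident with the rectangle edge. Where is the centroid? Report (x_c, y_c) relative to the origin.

x_c = 128.91 mm, y_c = 60.00 mm

Part | A | x̄ᵢ | ȳᵢ | A·x̄ᵢ | A·ȳᵢ
rectangular body | 25200.00 | 105.00 | 60.00 | 2646000.00 | 1512000.00
semicircular end | 5654.87 | 235.46 | 60.00 | 1331522.02 | 339292.01
Σ | 30854.87 |  |  | 3977522.02 | 1851292.01
x_c = 3977522.02 / 30854.87 = 128.91 mm
y_c = 1851292.01 / 30854.87 = 60.00 mm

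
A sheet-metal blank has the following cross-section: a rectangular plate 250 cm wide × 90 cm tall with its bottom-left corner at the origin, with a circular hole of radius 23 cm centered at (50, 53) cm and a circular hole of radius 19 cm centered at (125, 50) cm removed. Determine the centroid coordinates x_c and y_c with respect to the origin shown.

Part | A | x̄ᵢ | ȳᵢ | A·x̄ᵢ | A·ȳᵢ
plate | 22500.00 | 125.00 | 45.00 | 2812500.00 | 1012500.00
hole 1 | -1661.90 | 50.00 | 53.00 | -83095.13 | -88080.83
hole 2 | -1134.11 | 125.00 | 50.00 | -141764.37 | -56705.75
Σ | 19703.98 |  |  | 2587640.51 | 867713.42
x_c = 2587640.51 / 19703.98 = 131.33 cm
y_c = 867713.42 / 19703.98 = 44.04 cm

x_c = 131.33 cm, y_c = 44.04 cm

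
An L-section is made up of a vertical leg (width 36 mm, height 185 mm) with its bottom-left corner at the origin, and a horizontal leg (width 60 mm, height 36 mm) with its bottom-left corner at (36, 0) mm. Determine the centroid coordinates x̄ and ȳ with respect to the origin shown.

vertical leg: A = 36 × 185 = 6660.00, centroid at (18.00, 92.50).
horizontal leg: A = 60 × 36 = 2160.00, centroid at (66.00, 18.00).
ΣA = 8820.00 mm²
ΣAx̄ = (6660.00)(18.00) + (2160.00)(66.00) = 262440.00 mm³
ΣAȳ = (6660.00)(92.50) + (2160.00)(18.00) = 654930.00 mm³
x̄ = 262440.00 / 8820.00 = 29.76 mm
ȳ = 654930.00 / 8820.00 = 74.26 mm

x̄ = 29.76 mm, ȳ = 74.26 mm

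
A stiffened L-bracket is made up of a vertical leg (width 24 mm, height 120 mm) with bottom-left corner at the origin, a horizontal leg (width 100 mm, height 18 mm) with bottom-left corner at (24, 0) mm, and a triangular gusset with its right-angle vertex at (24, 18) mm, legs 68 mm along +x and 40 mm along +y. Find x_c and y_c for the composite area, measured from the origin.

x_c = 38.28 mm, y_c = 38.35 mm

Part | A | x̄ᵢ | ȳᵢ | A·x̄ᵢ | A·ȳᵢ
vertical leg | 2880.00 | 12.00 | 60.00 | 34560.00 | 172800.00
horizontal leg | 1800.00 | 74.00 | 9.00 | 133200.00 | 16200.00
gusset | 1360.00 | 46.67 | 31.33 | 63466.67 | 42613.33
Σ | 6040.00 |  |  | 231226.67 | 231613.33
x_c = 231226.67 / 6040.00 = 38.28 mm
y_c = 231613.33 / 6040.00 = 38.35 mm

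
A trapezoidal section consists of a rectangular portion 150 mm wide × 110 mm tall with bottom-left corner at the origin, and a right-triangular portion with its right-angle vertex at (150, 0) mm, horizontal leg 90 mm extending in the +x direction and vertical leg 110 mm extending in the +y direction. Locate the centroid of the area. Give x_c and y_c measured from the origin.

x_c = 99.23 mm, y_c = 50.77 mm

rectangular portion: A = 150 × 110 = 16500.00, centroid at (75.00, 55.00).
triangular portion: A = ½·90·110 = 4950.00, centroid at (180.00, 36.67).
ΣA = 21450.00 mm², ΣAx_c = 2128500.00 mm³, ΣAy_c = 1089000.00 mm³.
x_c = 2128500.00/21450.00 = 99.23 mm; y_c = 1089000.00/21450.00 = 50.77 mm.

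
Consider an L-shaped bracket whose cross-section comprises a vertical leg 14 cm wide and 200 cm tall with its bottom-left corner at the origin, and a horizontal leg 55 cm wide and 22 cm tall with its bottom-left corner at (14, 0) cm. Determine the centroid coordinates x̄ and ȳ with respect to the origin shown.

Part | A | x̄ᵢ | ȳᵢ | A·x̄ᵢ | A·ȳᵢ
vertical leg | 2800.00 | 7.00 | 100.00 | 19600.00 | 280000.00
horizontal leg | 1210.00 | 41.50 | 11.00 | 50215.00 | 13310.00
Σ | 4010.00 |  |  | 69815.00 | 293310.00
x̄ = 69815.00 / 4010.00 = 17.41 cm
ȳ = 293310.00 / 4010.00 = 73.14 cm

x̄ = 17.41 cm, ȳ = 73.14 cm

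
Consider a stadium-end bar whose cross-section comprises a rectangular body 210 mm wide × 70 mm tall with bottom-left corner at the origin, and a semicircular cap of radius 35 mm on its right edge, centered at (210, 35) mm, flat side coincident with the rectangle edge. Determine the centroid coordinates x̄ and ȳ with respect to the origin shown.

x̄ = 118.87 mm, ȳ = 35.00 mm

rectangular body: A = 210 × 70 = 14700.00, centroid at (105.00, 35.00).
semicircular end: A = ½π·35² = 1924.23, centroid at (224.85, 35.00).
ΣA = 16624.23 mm²
ΣAx̄ = (14700.00)(105.00) + (1924.23)(224.85) = 1976170.69 mm³
ΣAȳ = (14700.00)(35.00) + (1924.23)(35.00) = 581847.89 mm³
x̄ = 1976170.69 / 16624.23 = 118.87 mm
ȳ = 581847.89 / 16624.23 = 35.00 mm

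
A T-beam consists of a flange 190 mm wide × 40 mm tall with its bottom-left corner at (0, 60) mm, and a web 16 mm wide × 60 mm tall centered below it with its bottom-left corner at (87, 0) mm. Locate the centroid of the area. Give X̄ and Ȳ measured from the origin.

X̄ = 95.00 mm, Ȳ = 74.39 mm

web: A = 16 × 60 = 960.00, centroid at (95.00, 30.00).
flange: A = 190 × 40 = 7600.00, centroid at (95.00, 80.00).
ΣA = 8560.00 mm², ΣAX̄ = 813200.00 mm³, ΣAȲ = 636800.00 mm³.
X̄ = 813200.00/8560.00 = 95.00 mm; Ȳ = 636800.00/8560.00 = 74.39 mm.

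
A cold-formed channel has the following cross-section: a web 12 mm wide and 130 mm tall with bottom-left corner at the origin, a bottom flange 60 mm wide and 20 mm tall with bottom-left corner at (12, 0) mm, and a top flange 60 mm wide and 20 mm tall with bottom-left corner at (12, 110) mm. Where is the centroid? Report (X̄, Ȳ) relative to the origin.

Part | A | x̄ᵢ | ȳᵢ | A·x̄ᵢ | A·ȳᵢ
web | 1560.00 | 6.00 | 65.00 | 9360.00 | 101400.00
bottom flange | 1200.00 | 42.00 | 10.00 | 50400.00 | 12000.00
top flange | 1200.00 | 42.00 | 120.00 | 50400.00 | 144000.00
Σ | 3960.00 |  |  | 110160.00 | 257400.00
X̄ = 110160.00 / 3960.00 = 27.82 mm
Ȳ = 257400.00 / 3960.00 = 65.00 mm

X̄ = 27.82 mm, Ȳ = 65.00 mm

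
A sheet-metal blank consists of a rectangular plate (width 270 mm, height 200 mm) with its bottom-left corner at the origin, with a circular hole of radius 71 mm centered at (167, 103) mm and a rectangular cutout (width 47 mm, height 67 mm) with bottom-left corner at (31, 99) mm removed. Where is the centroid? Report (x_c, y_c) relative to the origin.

plate: A = 270 × 200 = 54000.00, centroid at (135.00, 100.00).
hole 1: A = −π·71² = -15836.77, centroid at (167.00, 103.00).
hole 2: A = −(47 × 67) = -3149.00, centroid at (54.50, 132.50).
ΣA = 35014.23 mm²
ΣAx_c = (54000.00)(135.00) + (-15836.77)(167.00) + (-3149.00)(54.50) = 4473639.15 mm³
ΣAy_c = (54000.00)(100.00) + (-15836.77)(103.00) + (-3149.00)(132.50) = 3351570.34 mm³
x_c = 4473639.15 / 35014.23 = 127.77 mm
y_c = 3351570.34 / 35014.23 = 95.72 mm

x_c = 127.77 mm, y_c = 95.72 mm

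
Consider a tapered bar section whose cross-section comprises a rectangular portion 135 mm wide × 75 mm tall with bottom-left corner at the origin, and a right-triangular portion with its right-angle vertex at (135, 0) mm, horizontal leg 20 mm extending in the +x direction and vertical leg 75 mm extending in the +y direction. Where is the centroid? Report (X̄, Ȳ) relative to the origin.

X̄ = 72.61 mm, Ȳ = 36.64 mm

rectangular portion: A = 135 × 75 = 10125.00, centroid at (67.50, 37.50).
triangular portion: A = ½·20·75 = 750.00, centroid at (141.67, 25.00).
ΣA = 10875.00 mm², ΣAX̄ = 789687.50 mm³, ΣAȲ = 398437.50 mm³.
X̄ = 789687.50/10875.00 = 72.61 mm; Ȳ = 398437.50/10875.00 = 36.64 mm.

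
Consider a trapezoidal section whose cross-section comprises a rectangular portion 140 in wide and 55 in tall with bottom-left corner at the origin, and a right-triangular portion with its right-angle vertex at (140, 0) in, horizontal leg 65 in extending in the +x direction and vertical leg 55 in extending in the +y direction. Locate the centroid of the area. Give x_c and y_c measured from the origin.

x_c = 87.27 in, y_c = 25.77 in

rectangular portion: A = 140 × 55 = 7700.00, centroid at (70.00, 27.50).
triangular portion: A = ½·65·55 = 1787.50, centroid at (161.67, 18.33).
ΣA = 9487.50 in²
ΣAx_c = (7700.00)(70.00) + (1787.50)(161.67) = 827979.17 in³
ΣAy_c = (7700.00)(27.50) + (1787.50)(18.33) = 244520.83 in³
x_c = 827979.17 / 9487.50 = 87.27 in
y_c = 244520.83 / 9487.50 = 25.77 in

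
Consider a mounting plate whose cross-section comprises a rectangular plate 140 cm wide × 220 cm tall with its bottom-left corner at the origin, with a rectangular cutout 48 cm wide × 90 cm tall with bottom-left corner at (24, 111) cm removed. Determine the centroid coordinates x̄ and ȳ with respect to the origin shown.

Part | A | x̄ᵢ | ȳᵢ | A·x̄ᵢ | A·ȳᵢ
plate | 30800.00 | 70.00 | 110.00 | 2156000.00 | 3388000.00
hole | -4320.00 | 48.00 | 156.00 | -207360.00 | -673920.00
Σ | 26480.00 |  |  | 1948640.00 | 2714080.00
x̄ = 1948640.00 / 26480.00 = 73.59 cm
ȳ = 2714080.00 / 26480.00 = 102.50 cm

x̄ = 73.59 cm, ȳ = 102.50 cm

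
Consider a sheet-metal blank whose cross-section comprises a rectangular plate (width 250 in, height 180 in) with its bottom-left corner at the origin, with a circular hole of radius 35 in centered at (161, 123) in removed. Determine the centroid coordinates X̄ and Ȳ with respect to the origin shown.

X̄ = 121.63 in, Ȳ = 86.91 in

plate: A = 250 × 180 = 45000.00, centroid at (125.00, 90.00).
hole: A = −π·35² = -3848.45, centroid at (161.00, 123.00).
ΣA = 41151.55 in², ΣAX̄ = 5005399.39 in³, ΣAȲ = 3576640.53 in³.
X̄ = 5005399.39/41151.55 = 121.63 in; Ȳ = 3576640.53/41151.55 = 86.91 in.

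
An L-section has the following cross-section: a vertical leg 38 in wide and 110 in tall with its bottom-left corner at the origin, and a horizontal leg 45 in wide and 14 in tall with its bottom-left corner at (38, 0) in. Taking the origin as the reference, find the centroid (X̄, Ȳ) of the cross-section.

X̄ = 24.44 in, Ȳ = 48.71 in

Part | A | x̄ᵢ | ȳᵢ | A·x̄ᵢ | A·ȳᵢ
vertical leg | 4180.00 | 19.00 | 55.00 | 79420.00 | 229900.00
horizontal leg | 630.00 | 60.50 | 7.00 | 38115.00 | 4410.00
Σ | 4810.00 |  |  | 117535.00 | 234310.00
X̄ = 117535.00 / 4810.00 = 24.44 in
Ȳ = 234310.00 / 4810.00 = 48.71 in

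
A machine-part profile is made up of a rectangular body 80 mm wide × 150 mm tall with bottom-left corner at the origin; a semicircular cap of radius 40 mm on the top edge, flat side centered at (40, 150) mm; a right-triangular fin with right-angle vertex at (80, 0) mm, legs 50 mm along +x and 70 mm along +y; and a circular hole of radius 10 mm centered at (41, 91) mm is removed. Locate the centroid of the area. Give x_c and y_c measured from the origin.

x_c = 46.20 mm, y_c = 83.51 mm

rectangular body: A = 80 × 150 = 12000.00, centroid at (40.00, 75.00).
semicircular top: A = ½π·40² = 2513.27, centroid at (40.00, 166.98).
triangular fin: A = ½·50·70 = 1750.00, centroid at (96.67, 23.33).
hole: A = −π·10² = -314.16, centroid at (41.00, 91.00).
ΣA = 15949.11 mm²
ΣAx_c = (12000.00)(40.00) + (2513.27)(40.00) + (1750.00)(96.67) + (-314.16)(41.00) = 736817.10 mm³
ΣAy_c = (12000.00)(75.00) + (2513.27)(166.98) + (1750.00)(23.33) + (-314.16)(91.00) = 1331902.63 mm³
x_c = 736817.10 / 15949.11 = 46.20 mm
y_c = 1331902.63 / 15949.11 = 83.51 mm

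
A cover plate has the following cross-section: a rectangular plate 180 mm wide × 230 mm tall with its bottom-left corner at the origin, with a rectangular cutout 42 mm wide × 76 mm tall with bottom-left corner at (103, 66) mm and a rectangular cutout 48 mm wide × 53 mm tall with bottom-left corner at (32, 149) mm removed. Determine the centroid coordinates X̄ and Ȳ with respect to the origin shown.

plate: A = 180 × 230 = 41400.00, centroid at (90.00, 115.00).
hole 1: A = −(42 × 76) = -3192.00, centroid at (124.00, 104.00).
hole 2: A = −(48 × 53) = -2544.00, centroid at (56.00, 175.50).
ΣA = 35664.00 mm²
ΣAX̄ = (41400.00)(90.00) + (-3192.00)(124.00) + (-2544.00)(56.00) = 3187728.00 mm³
ΣAȲ = (41400.00)(115.00) + (-3192.00)(104.00) + (-2544.00)(175.50) = 3982560.00 mm³
X̄ = 3187728.00 / 35664.00 = 89.38 mm
Ȳ = 3982560.00 / 35664.00 = 111.67 mm

X̄ = 89.38 mm, Ȳ = 111.67 mm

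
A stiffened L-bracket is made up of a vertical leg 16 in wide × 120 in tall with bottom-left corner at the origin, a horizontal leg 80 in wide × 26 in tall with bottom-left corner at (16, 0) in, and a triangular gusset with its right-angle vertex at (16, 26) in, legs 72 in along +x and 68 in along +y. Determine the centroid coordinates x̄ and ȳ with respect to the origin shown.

x̄ = 35.63 in, ȳ = 40.54 in

vertical leg: A = 16 × 120 = 1920.00, centroid at (8.00, 60.00).
horizontal leg: A = 80 × 26 = 2080.00, centroid at (56.00, 13.00).
gusset: A = ½·72·68 = 2448.00, centroid at (40.00, 48.67).
ΣA = 6448.00 in², ΣAx̄ = 229760.00 in³, ΣAȳ = 261376.00 in³.
x̄ = 229760.00/6448.00 = 35.63 in; ȳ = 261376.00/6448.00 = 40.54 in.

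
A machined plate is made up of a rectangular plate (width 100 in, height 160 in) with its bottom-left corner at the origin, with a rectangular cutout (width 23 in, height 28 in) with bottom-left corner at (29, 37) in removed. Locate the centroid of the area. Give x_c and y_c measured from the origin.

plate: A = 100 × 160 = 16000.00, centroid at (50.00, 80.00).
hole: A = −(23 × 28) = -644.00, centroid at (40.50, 51.00).
ΣA = 15356.00 in², ΣAx_c = 773918.00 in³, ΣAy_c = 1247156.00 in³.
x_c = 773918.00/15356.00 = 50.40 in; y_c = 1247156.00/15356.00 = 81.22 in.

x_c = 50.40 in, y_c = 81.22 in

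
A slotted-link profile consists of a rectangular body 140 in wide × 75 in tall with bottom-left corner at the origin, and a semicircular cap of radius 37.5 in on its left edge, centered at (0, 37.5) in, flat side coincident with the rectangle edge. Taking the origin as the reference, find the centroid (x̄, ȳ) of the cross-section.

Part | A | x̄ᵢ | ȳᵢ | A·x̄ᵢ | A·ȳᵢ
rectangular body | 10500.00 | 70.00 | 37.50 | 735000.00 | 393750.00
semicircular end | 2208.93 | -15.92 | 37.50 | -35156.25 | 82834.96
Σ | 12708.93 |  |  | 699843.75 | 476584.96
x̄ = 699843.75 / 12708.93 = 55.07 in
ȳ = 476584.96 / 12708.93 = 37.50 in

x̄ = 55.07 in, ȳ = 37.50 in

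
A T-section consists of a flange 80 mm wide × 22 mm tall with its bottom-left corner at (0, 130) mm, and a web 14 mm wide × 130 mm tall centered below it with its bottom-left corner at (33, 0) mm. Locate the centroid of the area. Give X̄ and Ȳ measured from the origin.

web: A = 14 × 130 = 1820.00, centroid at (40.00, 65.00).
flange: A = 80 × 22 = 1760.00, centroid at (40.00, 141.00).
ΣA = 3580.00 mm²
ΣAX̄ = (1820.00)(40.00) + (1760.00)(40.00) = 143200.00 mm³
ΣAȲ = (1820.00)(65.00) + (1760.00)(141.00) = 366460.00 mm³
X̄ = 143200.00 / 3580.00 = 40.00 mm
Ȳ = 366460.00 / 3580.00 = 102.36 mm

X̄ = 40.00 mm, Ȳ = 102.36 mm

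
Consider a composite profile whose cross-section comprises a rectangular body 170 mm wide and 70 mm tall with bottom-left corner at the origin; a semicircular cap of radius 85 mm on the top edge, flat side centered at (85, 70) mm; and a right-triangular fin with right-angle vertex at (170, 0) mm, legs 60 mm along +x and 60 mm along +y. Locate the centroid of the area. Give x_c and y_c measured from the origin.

Part | A | x̄ᵢ | ȳᵢ | A·x̄ᵢ | A·ȳᵢ
rectangular body | 11900.00 | 85.00 | 35.00 | 1011500.00 | 416500.00
semicircular top | 11349.00 | 85.00 | 106.08 | 964665.29 | 1203846.91
triangular fin | 1800.00 | 190.00 | 20.00 | 342000.00 | 36000.00
Σ | 25049.00 |  |  | 2318165.29 | 1656346.91
x_c = 2318165.29 / 25049.00 = 92.55 mm
y_c = 1656346.91 / 25049.00 = 66.12 mm

x_c = 92.55 mm, y_c = 66.12 mm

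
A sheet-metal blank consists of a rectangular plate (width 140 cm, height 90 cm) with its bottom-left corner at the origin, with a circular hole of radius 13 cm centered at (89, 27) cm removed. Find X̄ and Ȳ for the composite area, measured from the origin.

X̄ = 69.16 cm, Ȳ = 45.79 cm

Part | A | x̄ᵢ | ȳᵢ | A·x̄ᵢ | A·ȳᵢ
plate | 12600.00 | 70.00 | 45.00 | 882000.00 | 567000.00
hole | -530.93 | 89.00 | 27.00 | -47252.70 | -14335.09
Σ | 12069.07 |  |  | 834747.30 | 552664.91
X̄ = 834747.30 / 12069.07 = 69.16 cm
Ȳ = 552664.91 / 12069.07 = 45.79 cm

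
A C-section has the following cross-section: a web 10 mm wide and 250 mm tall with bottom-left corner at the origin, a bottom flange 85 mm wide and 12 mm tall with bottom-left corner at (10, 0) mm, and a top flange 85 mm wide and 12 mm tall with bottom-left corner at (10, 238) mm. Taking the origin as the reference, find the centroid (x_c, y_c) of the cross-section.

x_c = 26.34 mm, y_c = 125.00 mm

Part | A | x̄ᵢ | ȳᵢ | A·x̄ᵢ | A·ȳᵢ
web | 2500.00 | 5.00 | 125.00 | 12500.00 | 312500.00
bottom flange | 1020.00 | 52.50 | 6.00 | 53550.00 | 6120.00
top flange | 1020.00 | 52.50 | 244.00 | 53550.00 | 248880.00
Σ | 4540.00 |  |  | 119600.00 | 567500.00
x_c = 119600.00 / 4540.00 = 26.34 mm
y_c = 567500.00 / 4540.00 = 125.00 mm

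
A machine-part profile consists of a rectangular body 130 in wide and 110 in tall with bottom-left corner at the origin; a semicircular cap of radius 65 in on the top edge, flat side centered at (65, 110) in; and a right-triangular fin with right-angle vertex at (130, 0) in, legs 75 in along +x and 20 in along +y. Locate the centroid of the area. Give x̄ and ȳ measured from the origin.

rectangular body: A = 130 × 110 = 14300.00, centroid at (65.00, 55.00).
semicircular top: A = ½π·65² = 6636.61, centroid at (65.00, 137.59).
triangular fin: A = ½·75·20 = 750.00, centroid at (155.00, 6.67).
ΣA = 21686.61 in²
ΣAx̄ = (14300.00)(65.00) + (6636.61)(65.00) + (750.00)(155.00) = 1477129.94 in³
ΣAȳ = (14300.00)(55.00) + (6636.61)(137.59) + (750.00)(6.67) = 1704610.93 in³
x̄ = 1477129.94 / 21686.61 = 68.11 in
ȳ = 1704610.93 / 21686.61 = 78.60 in

x̄ = 68.11 in, ȳ = 78.60 in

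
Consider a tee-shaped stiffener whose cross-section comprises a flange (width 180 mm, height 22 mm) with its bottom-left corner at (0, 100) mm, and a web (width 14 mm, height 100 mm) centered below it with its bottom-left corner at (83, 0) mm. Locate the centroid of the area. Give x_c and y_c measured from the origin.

web: A = 14 × 100 = 1400.00, centroid at (90.00, 50.00).
flange: A = 180 × 22 = 3960.00, centroid at (90.00, 111.00).
ΣA = 5360.00 mm², ΣAx_c = 482400.00 mm³, ΣAy_c = 509560.00 mm³.
x_c = 482400.00/5360.00 = 90.00 mm; y_c = 509560.00/5360.00 = 95.07 mm.

x_c = 90.00 mm, y_c = 95.07 mm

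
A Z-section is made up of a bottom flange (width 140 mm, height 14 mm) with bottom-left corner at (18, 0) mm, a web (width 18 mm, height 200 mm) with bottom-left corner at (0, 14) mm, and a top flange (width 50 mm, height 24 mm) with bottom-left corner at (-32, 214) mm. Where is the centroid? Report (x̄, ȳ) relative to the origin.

x̄ = 29.07 mm, ȳ = 102.86 mm

bottom flange: A = 140 × 14 = 1960.00, centroid at (88.00, 7.00).
web: A = 18 × 200 = 3600.00, centroid at (9.00, 114.00).
top flange: A = 50 × 24 = 1200.00, centroid at (-7.00, 226.00).
ΣA = 6760.00 mm², ΣAx̄ = 196480.00 mm³, ΣAȳ = 695320.00 mm³.
x̄ = 196480.00/6760.00 = 29.07 mm; ȳ = 695320.00/6760.00 = 102.86 mm.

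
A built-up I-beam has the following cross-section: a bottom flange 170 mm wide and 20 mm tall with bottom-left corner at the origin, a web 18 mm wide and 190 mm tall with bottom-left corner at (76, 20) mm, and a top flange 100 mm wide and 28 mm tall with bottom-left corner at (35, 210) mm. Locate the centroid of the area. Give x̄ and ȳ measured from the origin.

x̄ = 85.00 mm, ȳ = 109.62 mm

bottom flange: A = 170 × 20 = 3400.00, centroid at (85.00, 10.00).
web: A = 18 × 190 = 3420.00, centroid at (85.00, 115.00).
top flange: A = 100 × 28 = 2800.00, centroid at (85.00, 224.00).
ΣA = 9620.00 mm²
ΣAx̄ = (3400.00)(85.00) + (3420.00)(85.00) + (2800.00)(85.00) = 817700.00 mm³
ΣAȳ = (3400.00)(10.00) + (3420.00)(115.00) + (2800.00)(224.00) = 1054500.00 mm³
x̄ = 817700.00 / 9620.00 = 85.00 mm
ȳ = 1054500.00 / 9620.00 = 109.62 mm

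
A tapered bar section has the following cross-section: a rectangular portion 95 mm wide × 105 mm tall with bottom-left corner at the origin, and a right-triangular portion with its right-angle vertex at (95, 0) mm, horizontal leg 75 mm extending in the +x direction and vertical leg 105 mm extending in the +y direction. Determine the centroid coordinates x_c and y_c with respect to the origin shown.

Part | A | x̄ᵢ | ȳᵢ | A·x̄ᵢ | A·ȳᵢ
rectangular portion | 9975.00 | 47.50 | 52.50 | 473812.50 | 523687.50
triangular portion | 3937.50 | 120.00 | 35.00 | 472500.00 | 137812.50
Σ | 13912.50 |  |  | 946312.50 | 661500.00
x_c = 946312.50 / 13912.50 = 68.02 mm
y_c = 661500.00 / 13912.50 = 47.55 mm

x_c = 68.02 mm, y_c = 47.55 mm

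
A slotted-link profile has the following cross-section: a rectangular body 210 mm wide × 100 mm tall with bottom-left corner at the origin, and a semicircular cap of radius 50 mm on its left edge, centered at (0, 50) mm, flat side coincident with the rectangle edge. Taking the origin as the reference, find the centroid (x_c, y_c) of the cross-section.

Part | A | x̄ᵢ | ȳᵢ | A·x̄ᵢ | A·ȳᵢ
rectangular body | 21000.00 | 105.00 | 50.00 | 2205000.00 | 1050000.00
semicircular end | 3926.99 | -21.22 | 50.00 | -83333.33 | 196349.54
Σ | 24926.99 |  |  | 2121666.67 | 1246349.54
x_c = 2121666.67 / 24926.99 = 85.12 mm
y_c = 1246349.54 / 24926.99 = 50.00 mm

x_c = 85.12 mm, y_c = 50.00 mm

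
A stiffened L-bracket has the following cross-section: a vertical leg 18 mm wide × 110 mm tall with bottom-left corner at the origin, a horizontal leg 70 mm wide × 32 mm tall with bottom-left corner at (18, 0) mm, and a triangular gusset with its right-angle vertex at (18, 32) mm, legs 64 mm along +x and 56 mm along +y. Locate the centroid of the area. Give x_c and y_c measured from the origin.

vertical leg: A = 18 × 110 = 1980.00, centroid at (9.00, 55.00).
horizontal leg: A = 70 × 32 = 2240.00, centroid at (53.00, 16.00).
gusset: A = ½·64·56 = 1792.00, centroid at (39.33, 50.67).
ΣA = 6012.00 mm², ΣAx_c = 207025.33 mm³, ΣAy_c = 235534.67 mm³.
x_c = 207025.33/6012.00 = 34.44 mm; y_c = 235534.67/6012.00 = 39.18 mm.

x_c = 34.44 mm, y_c = 39.18 mm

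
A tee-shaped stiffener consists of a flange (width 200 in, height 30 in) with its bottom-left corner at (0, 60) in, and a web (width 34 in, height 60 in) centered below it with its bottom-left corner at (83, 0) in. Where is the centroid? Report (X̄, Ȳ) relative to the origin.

Part | A | x̄ᵢ | ȳᵢ | A·x̄ᵢ | A·ȳᵢ
web | 2040.00 | 100.00 | 30.00 | 204000.00 | 61200.00
flange | 6000.00 | 100.00 | 75.00 | 600000.00 | 450000.00
Σ | 8040.00 |  |  | 804000.00 | 511200.00
X̄ = 804000.00 / 8040.00 = 100.00 in
Ȳ = 511200.00 / 8040.00 = 63.58 in

X̄ = 100.00 in, Ȳ = 63.58 in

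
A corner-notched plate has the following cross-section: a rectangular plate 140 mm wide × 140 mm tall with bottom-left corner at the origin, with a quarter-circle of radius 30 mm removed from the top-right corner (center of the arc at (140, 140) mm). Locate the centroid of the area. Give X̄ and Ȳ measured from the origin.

X̄ = 67.86 mm, Ȳ = 67.86 mm

plate: A = 140 × 140 = 19600.00, centroid at (70.00, 70.00).
removed quarter-circle: A = −¼π·30² = -706.86, centroid at (127.27, 127.27).
ΣA = 18893.14 mm²
ΣAX̄ = (19600.00)(70.00) + (-706.86)(127.27) = 1282039.83 mm³
ΣAȲ = (19600.00)(70.00) + (-706.86)(127.27) = 1282039.83 mm³
X̄ = 1282039.83 / 18893.14 = 67.86 mm
Ȳ = 1282039.83 / 18893.14 = 67.86 mm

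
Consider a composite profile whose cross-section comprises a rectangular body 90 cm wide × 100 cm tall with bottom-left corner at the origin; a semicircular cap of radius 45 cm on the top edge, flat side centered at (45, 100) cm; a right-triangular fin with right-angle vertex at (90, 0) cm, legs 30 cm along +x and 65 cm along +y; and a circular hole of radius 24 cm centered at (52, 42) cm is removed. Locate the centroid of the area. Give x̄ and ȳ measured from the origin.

rectangular body: A = 90 × 100 = 9000.00, centroid at (45.00, 50.00).
semicircular top: A = ½π·45² = 3180.86, centroid at (45.00, 119.10).
triangular fin: A = ½·30·65 = 975.00, centroid at (100.00, 21.67).
hole: A = −π·24² = -1809.56, centroid at (52.00, 42.00).
ΣA = 11346.31 cm², ΣAx̄ = 551541.83 cm³, ΣAȳ = 773959.85 cm³.
x̄ = 551541.83/11346.31 = 48.61 cm; ȳ = 773959.85/11346.31 = 68.21 cm.

x̄ = 48.61 cm, ȳ = 68.21 cm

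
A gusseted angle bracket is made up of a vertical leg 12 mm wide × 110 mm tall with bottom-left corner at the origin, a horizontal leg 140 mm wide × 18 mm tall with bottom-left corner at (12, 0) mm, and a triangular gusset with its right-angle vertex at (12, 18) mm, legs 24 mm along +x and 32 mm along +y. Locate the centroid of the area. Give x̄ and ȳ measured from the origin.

Part | A | x̄ᵢ | ȳᵢ | A·x̄ᵢ | A·ȳᵢ
vertical leg | 1320.00 | 6.00 | 55.00 | 7920.00 | 72600.00
horizontal leg | 2520.00 | 82.00 | 9.00 | 206640.00 | 22680.00
gusset | 384.00 | 20.00 | 28.67 | 7680.00 | 11008.00
Σ | 4224.00 |  |  | 222240.00 | 106288.00
x̄ = 222240.00 / 4224.00 = 52.61 mm
ȳ = 106288.00 / 4224.00 = 25.16 mm

x̄ = 52.61 mm, ȳ = 25.16 mm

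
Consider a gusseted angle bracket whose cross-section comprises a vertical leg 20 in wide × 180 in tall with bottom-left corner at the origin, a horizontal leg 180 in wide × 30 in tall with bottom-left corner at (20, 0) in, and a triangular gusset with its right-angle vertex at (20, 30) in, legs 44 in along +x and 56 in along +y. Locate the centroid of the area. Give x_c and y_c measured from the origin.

x_c = 65.75 in, y_c = 45.44 in

vertical leg: A = 20 × 180 = 3600.00, centroid at (10.00, 90.00).
horizontal leg: A = 180 × 30 = 5400.00, centroid at (110.00, 15.00).
gusset: A = ½·44·56 = 1232.00, centroid at (34.67, 48.67).
ΣA = 10232.00 in², ΣAx_c = 672709.33 in³, ΣAy_c = 464957.33 in³.
x_c = 672709.33/10232.00 = 65.75 in; y_c = 464957.33/10232.00 = 45.44 in.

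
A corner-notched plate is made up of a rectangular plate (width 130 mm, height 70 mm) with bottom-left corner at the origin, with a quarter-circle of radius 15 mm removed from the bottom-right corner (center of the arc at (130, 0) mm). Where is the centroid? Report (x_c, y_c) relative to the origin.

x_c = 63.84 mm, y_c = 35.57 mm

Part | A | x̄ᵢ | ȳᵢ | A·x̄ᵢ | A·ȳᵢ
plate | 9100.00 | 65.00 | 35.00 | 591500.00 | 318500.00
removed quarter-circle | -176.71 | 123.63 | 6.37 | -21847.90 | -1125.00
Σ | 8923.29 |  |  | 569652.10 | 317375.00
x_c = 569652.10 / 8923.29 = 63.84 mm
y_c = 317375.00 / 8923.29 = 35.57 mm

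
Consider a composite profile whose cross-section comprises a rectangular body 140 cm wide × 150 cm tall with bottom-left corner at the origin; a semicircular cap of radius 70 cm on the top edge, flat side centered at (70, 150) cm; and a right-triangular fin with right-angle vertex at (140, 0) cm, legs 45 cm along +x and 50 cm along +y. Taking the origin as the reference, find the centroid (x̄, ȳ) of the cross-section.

rectangular body: A = 140 × 150 = 21000.00, centroid at (70.00, 75.00).
semicircular top: A = ½π·70² = 7696.90, centroid at (70.00, 179.71).
triangular fin: A = ½·45·50 = 1125.00, centroid at (155.00, 16.67).
ΣA = 29821.90 cm², ΣAx̄ = 2183158.14 cm³, ΣAȳ = 2976951.97 cm³.
x̄ = 2183158.14/29821.90 = 73.21 cm; ȳ = 2976951.97/29821.90 = 99.82 cm.

x̄ = 73.21 cm, ȳ = 99.82 cm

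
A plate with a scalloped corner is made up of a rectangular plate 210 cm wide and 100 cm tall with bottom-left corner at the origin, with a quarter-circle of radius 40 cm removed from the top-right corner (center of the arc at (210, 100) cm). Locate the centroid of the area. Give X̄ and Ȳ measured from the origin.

X̄ = 99.40 cm, Ȳ = 47.90 cm

plate: A = 210 × 100 = 21000.00, centroid at (105.00, 50.00).
removed quarter-circle: A = −¼π·40² = -1256.64, centroid at (193.02, 83.02).
ΣA = 19743.36 cm², ΣAX̄ = 1962439.55 cm³, ΣAȲ = 945669.63 cm³.
X̄ = 1962439.55/19743.36 = 99.40 cm; Ȳ = 945669.63/19743.36 = 47.90 cm.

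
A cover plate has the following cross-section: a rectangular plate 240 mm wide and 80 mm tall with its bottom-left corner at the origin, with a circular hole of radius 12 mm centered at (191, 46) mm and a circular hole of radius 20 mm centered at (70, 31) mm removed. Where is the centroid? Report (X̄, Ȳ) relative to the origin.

plate: A = 240 × 80 = 19200.00, centroid at (120.00, 40.00).
hole 1: A = −π·12² = -452.39, centroid at (191.00, 46.00).
hole 2: A = −π·20² = -1256.64, centroid at (70.00, 31.00).
ΣA = 17490.97 mm², ΣAX̄ = 2129629.04 mm³, ΣAȲ = 708234.34 mm³.
X̄ = 2129629.04/17490.97 = 121.76 mm; Ȳ = 708234.34/17490.97 = 40.49 mm.

X̄ = 121.76 mm, Ȳ = 40.49 mm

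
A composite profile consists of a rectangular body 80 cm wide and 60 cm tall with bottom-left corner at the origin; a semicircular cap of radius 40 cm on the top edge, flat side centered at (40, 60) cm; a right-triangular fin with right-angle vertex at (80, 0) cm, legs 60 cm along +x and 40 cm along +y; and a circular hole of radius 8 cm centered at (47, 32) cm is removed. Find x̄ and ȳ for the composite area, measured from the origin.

x̄ = 48.49 cm, ȳ = 41.75 cm

rectangular body: A = 80 × 60 = 4800.00, centroid at (40.00, 30.00).
semicircular top: A = ½π·40² = 2513.27, centroid at (40.00, 76.98).
triangular fin: A = ½·60·40 = 1200.00, centroid at (100.00, 13.33).
hole: A = −π·8² = -201.06, centroid at (47.00, 32.00).
ΣA = 8312.21 cm²
ΣAx̄ = (4800.00)(40.00) + (2513.27)(40.00) + (1200.00)(100.00) + (-201.06)(47.00) = 403081.05 cm³
ΣAȳ = (4800.00)(30.00) + (2513.27)(76.98) + (1200.00)(13.33) + (-201.06)(32.00) = 347029.13 cm³
x̄ = 403081.05 / 8312.21 = 48.49 cm
ȳ = 347029.13 / 8312.21 = 41.75 cm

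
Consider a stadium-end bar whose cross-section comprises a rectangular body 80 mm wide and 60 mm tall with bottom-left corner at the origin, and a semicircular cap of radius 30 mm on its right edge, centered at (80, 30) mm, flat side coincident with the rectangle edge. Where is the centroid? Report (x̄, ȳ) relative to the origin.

x̄ = 52.00 mm, ȳ = 30.00 mm

Part | A | x̄ᵢ | ȳᵢ | A·x̄ᵢ | A·ȳᵢ
rectangular body | 4800.00 | 40.00 | 30.00 | 192000.00 | 144000.00
semicircular end | 1413.72 | 92.73 | 30.00 | 131097.34 | 42411.50
Σ | 6213.72 |  |  | 323097.34 | 186411.50
x̄ = 323097.34 / 6213.72 = 52.00 mm
ȳ = 186411.50 / 6213.72 = 30.00 mm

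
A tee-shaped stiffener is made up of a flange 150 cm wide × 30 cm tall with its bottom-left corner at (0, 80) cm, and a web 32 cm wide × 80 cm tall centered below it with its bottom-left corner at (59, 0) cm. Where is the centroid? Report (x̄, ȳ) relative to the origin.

web: A = 32 × 80 = 2560.00, centroid at (75.00, 40.00).
flange: A = 150 × 30 = 4500.00, centroid at (75.00, 95.00).
ΣA = 7060.00 cm²
ΣAx̄ = (2560.00)(75.00) + (4500.00)(75.00) = 529500.00 cm³
ΣAȳ = (2560.00)(40.00) + (4500.00)(95.00) = 529900.00 cm³
x̄ = 529500.00 / 7060.00 = 75.00 cm
ȳ = 529900.00 / 7060.00 = 75.06 cm

x̄ = 75.00 cm, ȳ = 75.06 cm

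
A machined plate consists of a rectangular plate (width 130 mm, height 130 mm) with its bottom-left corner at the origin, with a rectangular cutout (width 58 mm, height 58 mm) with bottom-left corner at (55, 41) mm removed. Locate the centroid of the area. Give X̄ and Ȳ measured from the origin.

plate: A = 130 × 130 = 16900.00, centroid at (65.00, 65.00).
hole: A = −(58 × 58) = -3364.00, centroid at (84.00, 70.00).
ΣA = 13536.00 mm², ΣAX̄ = 815924.00 mm³, ΣAȲ = 863020.00 mm³.
X̄ = 815924.00/13536.00 = 60.28 mm; Ȳ = 863020.00/13536.00 = 63.76 mm.

X̄ = 60.28 mm, Ȳ = 63.76 mm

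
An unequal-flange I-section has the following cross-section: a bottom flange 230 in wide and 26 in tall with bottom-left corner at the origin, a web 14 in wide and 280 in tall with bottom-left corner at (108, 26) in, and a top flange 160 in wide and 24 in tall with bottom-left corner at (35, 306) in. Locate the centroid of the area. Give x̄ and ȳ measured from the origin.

bottom flange: A = 230 × 26 = 5980.00, centroid at (115.00, 13.00).
web: A = 14 × 280 = 3920.00, centroid at (115.00, 166.00).
top flange: A = 160 × 24 = 3840.00, centroid at (115.00, 318.00).
ΣA = 13740.00 in²
ΣAx̄ = (5980.00)(115.00) + (3920.00)(115.00) + (3840.00)(115.00) = 1580100.00 in³
ΣAȳ = (5980.00)(13.00) + (3920.00)(166.00) + (3840.00)(318.00) = 1949580.00 in³
x̄ = 1580100.00 / 13740.00 = 115.00 in
ȳ = 1949580.00 / 13740.00 = 141.89 in

x̄ = 115.00 in, ȳ = 141.89 in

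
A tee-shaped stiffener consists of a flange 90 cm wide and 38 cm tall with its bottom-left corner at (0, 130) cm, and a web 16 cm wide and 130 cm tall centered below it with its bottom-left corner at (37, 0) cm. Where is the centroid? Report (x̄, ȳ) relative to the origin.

Part | A | x̄ᵢ | ȳᵢ | A·x̄ᵢ | A·ȳᵢ
web | 2080.00 | 45.00 | 65.00 | 93600.00 | 135200.00
flange | 3420.00 | 45.00 | 149.00 | 153900.00 | 509580.00
Σ | 5500.00 |  |  | 247500.00 | 644780.00
x̄ = 247500.00 / 5500.00 = 45.00 cm
ȳ = 644780.00 / 5500.00 = 117.23 cm

x̄ = 45.00 cm, ȳ = 117.23 cm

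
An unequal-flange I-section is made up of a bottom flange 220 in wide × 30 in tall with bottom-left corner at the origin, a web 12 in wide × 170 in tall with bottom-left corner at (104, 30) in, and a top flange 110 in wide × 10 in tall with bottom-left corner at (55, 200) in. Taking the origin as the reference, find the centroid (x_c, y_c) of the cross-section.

bottom flange: A = 220 × 30 = 6600.00, centroid at (110.00, 15.00).
web: A = 12 × 170 = 2040.00, centroid at (110.00, 115.00).
top flange: A = 110 × 10 = 1100.00, centroid at (110.00, 205.00).
ΣA = 9740.00 in²
ΣAx_c = (6600.00)(110.00) + (2040.00)(110.00) + (1100.00)(110.00) = 1071400.00 in³
ΣAy_c = (6600.00)(15.00) + (2040.00)(115.00) + (1100.00)(205.00) = 559100.00 in³
x_c = 1071400.00 / 9740.00 = 110.00 in
y_c = 559100.00 / 9740.00 = 57.40 in

x_c = 110.00 in, y_c = 57.40 in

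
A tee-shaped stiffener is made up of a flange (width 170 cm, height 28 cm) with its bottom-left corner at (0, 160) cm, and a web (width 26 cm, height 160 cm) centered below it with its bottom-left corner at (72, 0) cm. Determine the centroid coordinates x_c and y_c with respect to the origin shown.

x_c = 85.00 cm, y_c = 130.16 cm

Part | A | x̄ᵢ | ȳᵢ | A·x̄ᵢ | A·ȳᵢ
web | 4160.00 | 85.00 | 80.00 | 353600.00 | 332800.00
flange | 4760.00 | 85.00 | 174.00 | 404600.00 | 828240.00
Σ | 8920.00 |  |  | 758200.00 | 1161040.00
x_c = 758200.00 / 8920.00 = 85.00 cm
y_c = 1161040.00 / 8920.00 = 130.16 cm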